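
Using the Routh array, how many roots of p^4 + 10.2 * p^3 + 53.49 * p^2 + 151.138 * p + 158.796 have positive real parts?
Routh array:
p^4: [1, 53.49, 158.796]; p^3: [10.2, 151.138]; p^2: [38.6725, 158.796]; p^1: [109.255]; p^0: [158.796]
First column: [1, 10.2, 38.6725, 109.255, 158.796]. Sign changes = RHP roots = 0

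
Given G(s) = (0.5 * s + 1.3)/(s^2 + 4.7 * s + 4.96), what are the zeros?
Set numerator = 0: 0.5*s + 1.3 = 0 → Zeros: -2.6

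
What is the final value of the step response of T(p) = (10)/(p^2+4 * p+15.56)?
FVT: lim_{t→∞} y(t) = lim_{p→0} p*Y(p) where Y(p) = T(p)/p.
= lim_{p→0} T(p) = T(0) = num(0)/den(0) = 10/15.56 = 0.6427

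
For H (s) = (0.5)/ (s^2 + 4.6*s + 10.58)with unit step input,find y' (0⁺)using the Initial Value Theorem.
IVT: y'(0⁺) = lim_{s→∞} s²·Y(s) = lim_{s→∞} s·H(s).
deg(num) = 0, deg(den) = 2, relative degree = 2 ≥ 2, so s·H(s) → 0. Initial slope = 0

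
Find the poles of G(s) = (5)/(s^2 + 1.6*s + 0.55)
Set denominator = 0: s^2 + 1.6*s + 0.55 = (s + 1.1)(s + 0.5) = 0 → Poles: -0.5, -1.1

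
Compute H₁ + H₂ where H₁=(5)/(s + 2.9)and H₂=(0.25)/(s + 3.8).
Parallel: H = H₁ + H₂ = (n₁·d₂ + n₂·d₁)/(d₁·d₂).
n₁·d₂ = 5*s + 19. n₂·d₁ = 0.25*s + 0.725. Sum = 5.25*s + 19.725. d₁·d₂ = s^2 + 6.7*s + 11.02.
H(s) = (5.25*s + 19.725)/(s^2 + 6.7*s + 11.02)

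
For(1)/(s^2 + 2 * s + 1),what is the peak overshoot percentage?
Standard form: ωn²/(s²+2ζωn·s+ωn²) → ωn = 1, ζ = 1.
ζ ≥ 1, so the response is non-oscillatory: peak overshoot = 0%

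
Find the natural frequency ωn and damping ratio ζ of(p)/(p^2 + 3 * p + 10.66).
Underdamped: complex pole -1.5 + 2.9j. ωn = |pole| = 3.265, ζ = -Re(pole)/ωn = 0.4594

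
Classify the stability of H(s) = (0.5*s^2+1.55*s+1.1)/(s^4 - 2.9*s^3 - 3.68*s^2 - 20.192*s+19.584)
Denominator: s^4 - 2.9*s^3 - 3.68*s^2 - 20.192*s + 19.584 = (s - 4.5)(s - 0.8)(s^2 + 2.4*s + 5.44). Poles: -1.2 + 2j, -1.2 - 2j, 0.8, 4.5. Unstable (2 pole(s) in RHP)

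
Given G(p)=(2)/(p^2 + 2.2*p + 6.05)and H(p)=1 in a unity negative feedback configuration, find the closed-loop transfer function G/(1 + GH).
Closed-loop T = G/(1+GH).
Numerator: G_num * H_den = 2.
Denominator: G_den * H_den + G_num * H_num = (p^2 + 2.2*p + 6.05) + (2) = p^2 + 2.2*p + 8.05.
T(p) = (2)/(p^2 + 2.2*p + 8.05)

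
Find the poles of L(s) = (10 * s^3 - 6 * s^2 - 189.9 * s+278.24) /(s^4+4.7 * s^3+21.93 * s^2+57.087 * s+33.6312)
Set denominator = 0: s^4 + 4.7*s^3 + 21.93*s^2 + 57.087*s + 33.6312 = (s + 2.7)(s + 0.8)(s^2 + 1.2*s + 15.57) = 0 → Poles: -0.6 + 3.9j, -0.6 - 3.9j, -0.8, -2.7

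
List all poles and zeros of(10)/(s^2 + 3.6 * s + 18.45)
Set denominator = 0: s^2 + 3.6*s + 18.45 = 0 → Poles: -1.8 + 3.9j, -1.8 - 3.9j
Numerator is a nonzero constant (10) → Zeros: none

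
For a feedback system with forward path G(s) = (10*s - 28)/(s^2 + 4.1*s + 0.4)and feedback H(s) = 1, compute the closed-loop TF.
Closed-loop T = G/(1+GH).
Numerator: G_num * H_den = 10*s - 28.
Denominator: G_den * H_den + G_num * H_num = (s^2 + 4.1*s + 0.4) + (10*s - 28) = s^2 + 14.1*s - 27.6.
T(s) = (10*s - 28)/(s^2 + 14.1*s - 27.6)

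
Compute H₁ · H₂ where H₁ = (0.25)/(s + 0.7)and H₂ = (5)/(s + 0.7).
Series: H = H₁ · H₂ = (n₁·n₂)/(d₁·d₂).
Num: n₁·n₂ = 1.25. Den: d₁·d₂ = s^2 + 1.4*s + 0.49.
H(s) = (1.25)/(s^2 + 1.4*s + 0.49)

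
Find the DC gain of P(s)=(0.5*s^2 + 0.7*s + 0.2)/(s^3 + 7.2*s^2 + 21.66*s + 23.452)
DC gain = P(0) = num(0)/den(0) = 0.2/23.452 = 0.008528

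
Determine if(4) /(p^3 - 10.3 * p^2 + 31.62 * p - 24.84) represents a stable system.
Denominator: p^3 - 10.3*p^2 + 31.62*p - 24.84 = (p - 1.2)(p - 4.5)(p - 4.6). Poles: 1.2, 4.5, 4.6. All Re(p)<0: No (unstable)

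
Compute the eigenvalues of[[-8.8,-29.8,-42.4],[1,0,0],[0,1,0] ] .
Eigenvalues solve det(λI - A) = 0.
Characteristic polynomial: λ^3 + 8.8*λ^2 + 29.8*λ + 42.4 = 0.
Factor: (λ + 4)(λ^2 + 4.8*λ + 10.6) = 0.
Roots: -2.4 + 2.2j, -2.4 - 2.2j, -4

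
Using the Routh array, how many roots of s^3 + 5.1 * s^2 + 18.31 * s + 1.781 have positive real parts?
Routh array:
s^3: [1, 18.31]; s^2: [5.1, 1.781]; s^1: [17.9608]; s^0: [1.781]
First column: [1, 5.1, 17.9608, 1.781]. Sign changes = RHP roots = 0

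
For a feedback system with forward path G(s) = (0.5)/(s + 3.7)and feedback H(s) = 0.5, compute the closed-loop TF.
Closed-loop T = G/(1+GH).
Numerator: G_num * H_den = 0.5.
Denominator: G_den * H_den + G_num * H_num = (s + 3.7) + (0.25) = s + 3.95.
T(s) = (0.5)/(s + 3.95)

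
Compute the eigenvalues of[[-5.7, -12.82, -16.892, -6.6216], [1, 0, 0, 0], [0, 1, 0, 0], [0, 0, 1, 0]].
Eigenvalues solve det(λI - A) = 0.
Characteristic polynomial: λ^4 + 5.7*λ^3 + 12.82*λ^2 + 16.892*λ + 6.6216 = 0.
Factor: (λ + 3.1)(λ + 0.6)(λ^2 + 2*λ + 3.56) = 0.
Roots: -0.6, -1 + 1.6j, -1 - 1.6j, -3.1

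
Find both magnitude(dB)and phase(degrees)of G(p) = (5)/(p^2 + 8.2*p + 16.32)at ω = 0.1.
Substitute p = j*0.1: G(j0.1) = 0.305787 - 0.0153737j.
|G| = 20*log₁₀(sqrt(Re²+Im²)) = -10.28 dB.
∠G = atan2(Im, Re) = -2.88°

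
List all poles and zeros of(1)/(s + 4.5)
Set denominator = 0: s + 4.5 = 0 → Poles: -4.5
Numerator is a nonzero constant (1) → Zeros: none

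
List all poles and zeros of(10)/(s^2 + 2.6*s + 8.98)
Set denominator = 0: s^2 + 2.6*s + 8.98 = 0 → Poles: -1.3 + 2.7j, -1.3 - 2.7j
Numerator is a nonzero constant (10) → Zeros: none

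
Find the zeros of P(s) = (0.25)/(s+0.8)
Numerator is a nonzero constant (0.25) → Zeros: none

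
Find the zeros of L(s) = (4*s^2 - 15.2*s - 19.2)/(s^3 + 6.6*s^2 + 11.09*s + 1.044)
Set numerator = 0: 4*s^2 - 15.2*s - 19.2 = 4*(s + 1)(s - 4.8) = 0 → Zeros: -1, 4.8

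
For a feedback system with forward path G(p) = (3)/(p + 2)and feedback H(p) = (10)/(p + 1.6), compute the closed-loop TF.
Closed-loop T = G/(1+GH).
Numerator: G_num * H_den = 3*p + 4.8.
Denominator: G_den * H_den + G_num * H_num = (p^2 + 3.6*p + 3.2) + (30) = p^2 + 3.6*p + 33.2.
T(p) = (3*p + 4.8)/(p^2 + 3.6*p + 33.2)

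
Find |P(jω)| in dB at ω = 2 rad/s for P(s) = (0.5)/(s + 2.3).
Substitute s = j*2: P(j2) = 0.123789 - 0.107643j.
|P(j2)| = sqrt(Re² + Im²) = 0.164.
20*log₁₀(0.164) = -15.70 dB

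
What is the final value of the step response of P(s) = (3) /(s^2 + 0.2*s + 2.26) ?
FVT: lim_{t→∞} y(t) = lim_{s→0} s*Y(s) where Y(s) = P(s)/s.
= lim_{s→0} P(s) = P(0) = num(0)/den(0) = 3/2.26 = 1.327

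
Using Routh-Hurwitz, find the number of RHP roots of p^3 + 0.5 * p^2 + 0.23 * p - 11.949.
Routh array:
p^3: [1, 0.23]; p^2: [0.5, -11.949]; p^1: [24.128]; p^0: [-11.949]
First column: [1, 0.5, 24.128, -11.949]. Sign changes = RHP roots = 1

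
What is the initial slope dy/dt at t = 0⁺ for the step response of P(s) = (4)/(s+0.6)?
IVT: y'(0⁺) = lim_{s→∞} s²·Y(s) = lim_{s→∞} s·P(s).
deg(num) = 0, deg(den) = 1, relative degree = 1, so s·P(s) → (leading num)/(leading den) = 4/1 = 4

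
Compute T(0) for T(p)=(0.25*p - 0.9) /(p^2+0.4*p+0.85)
DC gain = T(0) = num(0)/den(0) = -0.9/0.85 = -1.059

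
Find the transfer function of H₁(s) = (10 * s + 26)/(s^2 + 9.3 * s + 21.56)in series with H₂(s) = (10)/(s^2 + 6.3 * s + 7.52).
Series: H = H₁ · H₂ = (n₁·n₂)/(d₁·d₂).
Num: n₁·n₂ = 100*s + 260. Den: d₁·d₂ = s^4 + 15.6*s^3 + 87.67*s^2 + 205.764*s + 162.1312.
H(s) = (100*s + 260)/(s^4 + 15.6*s^3 + 87.67*s^2 + 205.764*s + 162.1312)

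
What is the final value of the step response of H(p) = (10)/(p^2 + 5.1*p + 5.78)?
FVT: lim_{t→∞} y(t) = lim_{p→0} p*Y(p) where Y(p) = H(p)/p.
= lim_{p→0} H(p) = H(0) = num(0)/den(0) = 10/5.78 = 1.73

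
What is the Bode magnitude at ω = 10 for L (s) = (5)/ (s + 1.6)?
Substitute s = j*10: L(j10) = 0.0780031 - 0.48752j.
|L(j10)| = sqrt(Re² + Im²) = 0.4937.
20*log₁₀(0.4937) = -6.13 dB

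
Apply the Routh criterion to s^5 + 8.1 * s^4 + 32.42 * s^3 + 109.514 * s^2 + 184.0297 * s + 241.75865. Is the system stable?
Routh array:
s^5: [1, 32.42, 184.0297]; s^4: [8.1, 109.514, 241.75865]; s^3: [18.8998, 154.183]; s^2: [43.4347, 241.75865]; s^1: [48.9865]; s^0: [241.75865]
First column: [1, 8.1, 18.8998, 43.4347, 48.9865, 241.75865]. Sign changes = 0.
Yes, stable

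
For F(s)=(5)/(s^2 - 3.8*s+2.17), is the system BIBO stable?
Denominator: s^2 - 3.8*s + 2.17 = (s - 0.7)(s - 3.1). Poles: 0.7, 3.1. All Re(p)<0: No (unstable)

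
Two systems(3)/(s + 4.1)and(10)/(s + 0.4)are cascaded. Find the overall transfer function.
Series: H = H₁ · H₂ = (n₁·n₂)/(d₁·d₂).
Num: n₁·n₂ = 30. Den: d₁·d₂ = s^2 + 4.5*s + 1.64.
H(s) = (30)/(s^2 + 4.5*s + 1.64)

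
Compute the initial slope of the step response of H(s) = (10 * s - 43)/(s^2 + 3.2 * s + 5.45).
IVT: y'(0⁺) = lim_{s→∞} s²·Y(s) = lim_{s→∞} s·H(s).
deg(num) = 1, deg(den) = 2, relative degree = 1, so s·H(s) → (leading num)/(leading den) = 10/1 = 10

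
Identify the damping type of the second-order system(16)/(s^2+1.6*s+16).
Standard form: ωn²/(s²+2ζωn·s+ωn²) gives ωn=4, ζ=0.2.
Underdamped (ζ = 0.2 < 1)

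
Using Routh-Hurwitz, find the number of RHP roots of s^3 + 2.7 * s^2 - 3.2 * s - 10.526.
Routh array:
s^3: [1, -3.2]; s^2: [2.7, -10.526]; s^1: [0.698519]; s^0: [-10.526]
First column: [1, 2.7, 0.698519, -10.526]. Sign changes = RHP roots = 1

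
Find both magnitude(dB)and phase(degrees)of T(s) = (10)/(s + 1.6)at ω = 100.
Substitute s = j*100: T(j100) = 0.00159959 - 0.0999744j.
|T| = 20*log₁₀(sqrt(Re²+Im²)) = -20.00 dB.
∠T = atan2(Im, Re) = -89.08°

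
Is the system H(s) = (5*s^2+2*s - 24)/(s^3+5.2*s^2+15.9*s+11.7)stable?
Denominator: s^3 + 5.2*s^2 + 15.9*s + 11.7 = (s + 1)(s^2 + 4.2*s + 11.7). Poles: -1, -2.1 + 2.7j, -2.1 - 2.7j. All Re(p)<0: Yes (stable)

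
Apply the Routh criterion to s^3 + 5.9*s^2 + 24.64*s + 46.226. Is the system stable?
Routh array:
s^3: [1, 24.64]; s^2: [5.9, 46.226]; s^1: [16.8051]; s^0: [46.226]
First column: [1, 5.9, 16.8051, 46.226]. Sign changes = 0.
Yes, stable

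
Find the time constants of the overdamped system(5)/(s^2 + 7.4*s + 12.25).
Overdamped: real poles at -2.5, -4.9. τ = -1/pole → τ₁ = 0.4, τ₂ = 0.2041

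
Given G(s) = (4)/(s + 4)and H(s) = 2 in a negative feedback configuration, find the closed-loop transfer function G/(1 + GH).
Closed-loop T = G/(1+GH).
Numerator: G_num * H_den = 4.
Denominator: G_den * H_den + G_num * H_num = (s + 4) + (8) = s + 12.
T(s) = (4)/(s + 12)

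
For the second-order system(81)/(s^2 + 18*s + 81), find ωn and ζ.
Standard form: ωn²/(s²+2ζωn·s+ωn²).
const=81=ωn² → ωn=9, s coeff=18=2ζωn → ζ=1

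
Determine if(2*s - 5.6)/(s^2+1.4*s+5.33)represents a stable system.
Denominator: s^2 + 1.4*s + 5.33. Poles: -0.7 + 2.2j, -0.7 - 2.2j. All Re(p)<0: Yes (stable)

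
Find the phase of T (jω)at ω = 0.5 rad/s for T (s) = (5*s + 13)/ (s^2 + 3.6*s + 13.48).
Substitute s = j*0.5: T(j0.5) = 0.989999 + 0.0542707j.
∠T(j0.5) = atan2(Im, Re) = atan2(0.0542707, 0.989999) = 3.14°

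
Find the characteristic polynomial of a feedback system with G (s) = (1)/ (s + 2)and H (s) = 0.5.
Characteristic poly = G_den * H_den + G_num * H_num = (s + 2) + (0.5) = s + 2.5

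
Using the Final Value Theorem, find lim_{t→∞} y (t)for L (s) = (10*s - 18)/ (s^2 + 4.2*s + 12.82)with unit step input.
FVT: lim_{t→∞} y(t) = lim_{s→0} s*Y(s) where Y(s) = L(s)/s.
= lim_{s→0} L(s) = L(0) = num(0)/den(0) = -18/12.82 = -1.404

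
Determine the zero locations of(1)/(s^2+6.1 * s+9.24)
Numerator is a nonzero constant (1) → Zeros: none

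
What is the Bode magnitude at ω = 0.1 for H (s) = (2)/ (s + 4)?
Substitute s = j*0.1: H(j0.1) = 0.499688 - 0.0124922j.
|H(j0.1)| = sqrt(Re² + Im²) = 0.4998.
20*log₁₀(0.4998) = -6.02 dB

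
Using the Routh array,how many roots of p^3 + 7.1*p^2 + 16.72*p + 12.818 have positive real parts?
Routh array:
p^3: [1, 16.72]; p^2: [7.1, 12.818]; p^1: [14.9146]; p^0: [12.818]
First column: [1, 7.1, 14.9146, 12.818]. Sign changes = RHP roots = 0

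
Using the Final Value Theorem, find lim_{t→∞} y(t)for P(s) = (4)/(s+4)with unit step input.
FVT: lim_{t→∞} y(t) = lim_{s→0} s*Y(s) where Y(s) = P(s)/s.
= lim_{s→0} P(s) = P(0) = num(0)/den(0) = 4/4 = 1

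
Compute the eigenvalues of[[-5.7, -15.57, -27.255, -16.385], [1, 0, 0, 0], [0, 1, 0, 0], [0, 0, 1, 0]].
Eigenvalues solve det(λI - A) = 0.
Characteristic polynomial: λ^4 + 5.7*λ^3 + 15.57*λ^2 + 27.255*λ + 16.385 = 0.
Factor: (λ + 2.9)(λ + 1)(λ^2 + 1.8*λ + 5.65) = 0.
Roots: -0.9 + 2.2j, -0.9 - 2.2j, -1, -2.9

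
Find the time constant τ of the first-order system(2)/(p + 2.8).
First-order system: τ = -1/pole. Pole = -2.8. τ = -1/(-2.8) = 0.3571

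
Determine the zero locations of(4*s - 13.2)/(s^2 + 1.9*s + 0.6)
Set numerator = 0: 4*s - 13.2 = 0 → Zeros: 3.3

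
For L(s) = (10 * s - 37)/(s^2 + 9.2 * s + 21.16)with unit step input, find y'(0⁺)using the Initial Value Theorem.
IVT: y'(0⁺) = lim_{s→∞} s²·Y(s) = lim_{s→∞} s·L(s).
deg(num) = 1, deg(den) = 2, relative degree = 1, so s·L(s) → (leading num)/(leading den) = 10/1 = 10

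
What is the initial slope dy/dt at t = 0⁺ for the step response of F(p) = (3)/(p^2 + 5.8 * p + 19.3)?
IVT: y'(0⁺) = lim_{p→∞} p²·Y(p) = lim_{p→∞} p·F(p).
deg(num) = 0, deg(den) = 2, relative degree = 2 ≥ 2, so p·F(p) → 0. Initial slope = 0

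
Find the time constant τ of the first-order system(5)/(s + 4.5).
First-order system: τ = -1/pole. Pole = -4.5. τ = -1/(-4.5) = 0.2222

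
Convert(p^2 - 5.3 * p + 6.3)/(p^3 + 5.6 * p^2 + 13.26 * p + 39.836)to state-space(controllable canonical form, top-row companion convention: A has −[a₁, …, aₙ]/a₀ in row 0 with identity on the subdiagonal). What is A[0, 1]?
Reachable canonical form for den = p^3 + 5.6*p^2 + 13.26*p + 39.836: top row of A = -[a₁,a₂,...,aₙ]/a₀, ones on the subdiagonal, zeros elsewhere.
A = [[-5.6, -13.26, -39.836], [1, 0, 0], [0, 1, 0]].
A[0,1] = -13.26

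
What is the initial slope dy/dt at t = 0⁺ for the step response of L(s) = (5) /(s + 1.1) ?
IVT: y'(0⁺) = lim_{s→∞} s²·Y(s) = lim_{s→∞} s·L(s).
deg(num) = 0, deg(den) = 1, relative degree = 1, so s·L(s) → (leading num)/(leading den) = 5/1 = 5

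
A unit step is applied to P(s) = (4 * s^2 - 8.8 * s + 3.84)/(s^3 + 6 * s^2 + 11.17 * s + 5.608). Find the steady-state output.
FVT: lim_{t→∞} y(t) = lim_{s→0} s*Y(s) where Y(s) = P(s)/s.
= lim_{s→0} P(s) = P(0) = num(0)/den(0) = 3.84/5.608 = 0.6847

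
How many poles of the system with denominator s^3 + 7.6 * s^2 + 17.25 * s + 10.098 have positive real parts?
s^3 + 7.6*s^2 + 17.25*s + 10.098 = (s + 3.3)(s + 3.4)(s + 0.9). Poles: -0.9, -3.3, -3.4. RHP poles (Re>0): 0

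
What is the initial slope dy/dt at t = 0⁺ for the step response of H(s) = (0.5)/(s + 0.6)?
IVT: y'(0⁺) = lim_{s→∞} s²·Y(s) = lim_{s→∞} s·H(s).
deg(num) = 0, deg(den) = 1, relative degree = 1, so s·H(s) → (leading num)/(leading den) = 0.5/1 = 0.5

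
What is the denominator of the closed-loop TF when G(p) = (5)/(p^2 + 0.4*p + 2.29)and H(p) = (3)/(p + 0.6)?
Characteristic poly = G_den * H_den + G_num * H_num = (p^3 + p^2 + 2.53*p + 1.374) + (15) = p^3 + p^2 + 2.53*p + 16.374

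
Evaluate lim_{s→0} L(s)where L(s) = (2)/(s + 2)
DC gain = L(0) = num(0)/den(0) = 2/2 = 1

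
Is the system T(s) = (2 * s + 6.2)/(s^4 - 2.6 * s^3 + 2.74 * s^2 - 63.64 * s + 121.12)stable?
Denominator: s^4 - 2.6*s^3 + 2.74*s^2 - 63.64*s + 121.12 = (s - 4)(s - 2)(s^2 + 3.4*s + 15.14). Poles: -1.7 + 3.5j, -1.7 - 3.5j, 2, 4. All Re(p)<0: No (unstable)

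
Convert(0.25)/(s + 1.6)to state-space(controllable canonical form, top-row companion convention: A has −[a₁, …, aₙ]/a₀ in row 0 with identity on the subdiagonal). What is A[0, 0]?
Reachable canonical form for den = s + 1.6: top row of A = -[a₁,a₂,...,aₙ]/a₀, ones on the subdiagonal, zeros elsewhere.
A = [[-1.6]].
A[0,0] = -1.6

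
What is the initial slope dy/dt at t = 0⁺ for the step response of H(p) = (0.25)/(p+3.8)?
IVT: y'(0⁺) = lim_{p→∞} p²·Y(p) = lim_{p→∞} p·H(p).
deg(num) = 0, deg(den) = 1, relative degree = 1, so p·H(p) → (leading num)/(leading den) = 0.25/1 = 0.25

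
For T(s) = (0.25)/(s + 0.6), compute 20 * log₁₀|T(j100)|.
Substitute s = j*100: T(j100) = 1.49995e-05 - 0.00249991j.
|T(j100)| = sqrt(Re² + Im²) = 0.0025.
20*log₁₀(0.0025) = -52.04 dB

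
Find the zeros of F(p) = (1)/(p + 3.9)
Numerator is a nonzero constant (1) → Zeros: none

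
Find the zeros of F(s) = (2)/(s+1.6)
Numerator is a nonzero constant (2) → Zeros: none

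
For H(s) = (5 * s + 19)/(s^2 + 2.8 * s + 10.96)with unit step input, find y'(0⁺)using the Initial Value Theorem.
IVT: y'(0⁺) = lim_{s→∞} s²·Y(s) = lim_{s→∞} s·H(s).
deg(num) = 1, deg(den) = 2, relative degree = 1, so s·H(s) → (leading num)/(leading den) = 5/1 = 5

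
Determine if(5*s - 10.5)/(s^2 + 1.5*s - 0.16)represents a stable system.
Denominator: s^2 + 1.5*s - 0.16 = (s - 0.1)(s + 1.6). Poles: -1.6, 0.1. All Re(p)<0: No (unstable)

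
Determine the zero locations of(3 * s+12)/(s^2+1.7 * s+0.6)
Set numerator = 0: 3*s + 12 = 0 → Zeros: -4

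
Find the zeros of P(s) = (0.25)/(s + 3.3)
Numerator is a nonzero constant (0.25) → Zeros: none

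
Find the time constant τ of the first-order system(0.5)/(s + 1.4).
First-order system: τ = -1/pole. Pole = -1.4. τ = -1/(-1.4) = 0.7143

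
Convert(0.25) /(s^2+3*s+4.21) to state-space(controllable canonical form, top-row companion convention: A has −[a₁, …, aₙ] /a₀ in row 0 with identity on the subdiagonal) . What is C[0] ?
Reachable canonical form: C = numerator coefficients (right-aligned, zero-padded to length n).
num = 0.25, C = [[0, 0.25]].
C[0] = 0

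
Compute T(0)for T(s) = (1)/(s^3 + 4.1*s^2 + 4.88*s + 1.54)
DC gain = T(0) = num(0)/den(0) = 1/1.54 = 0.6494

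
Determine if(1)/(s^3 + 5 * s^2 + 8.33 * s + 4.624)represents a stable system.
Denominator: s^3 + 5*s^2 + 8.33*s + 4.624 = (s + 1.6)(s + 1.7)(s + 1.7). Poles: -1.6, -1.7, -1.7. All Re(p)<0: Yes (stable)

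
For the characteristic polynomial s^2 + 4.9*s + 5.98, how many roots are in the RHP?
s^2 + 4.9*s + 5.98 = (s + 2.3)(s + 2.6). Poles: -2.3, -2.6. RHP poles (Re>0): 0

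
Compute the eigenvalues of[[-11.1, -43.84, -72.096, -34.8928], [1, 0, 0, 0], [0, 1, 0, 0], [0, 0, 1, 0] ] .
Eigenvalues solve det(λI - A) = 0.
Characteristic polynomial: λ^4 + 11.1*λ^3 + 43.84*λ^2 + 72.096*λ + 34.8928 = 0.
Factor: (λ + 0.8)(λ + 4.7)(λ^2 + 5.6*λ + 9.28) = 0.
Roots: -0.8, -2.8 + 1.2j, -2.8 - 1.2j, -4.7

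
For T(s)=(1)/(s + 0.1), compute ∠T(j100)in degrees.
Substitute s = j*100: T(j100) = 9.99999e-06 - 0.00999999j.
∠T(j100) = atan2(Im, Re) = atan2(-0.00999999, 9.99999e-06) = -89.94°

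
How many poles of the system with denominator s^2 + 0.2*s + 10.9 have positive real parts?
Poles: -0.1 + 3.3j, -0.1 - 3.3j. RHP poles (Re>0): 0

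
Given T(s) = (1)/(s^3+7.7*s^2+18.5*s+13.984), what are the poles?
Set denominator = 0: s^3 + 7.7*s^2 + 18.5*s + 13.984 = (s + 1.6)(s + 3.8)(s + 2.3) = 0 → Poles: -1.6, -2.3, -3.8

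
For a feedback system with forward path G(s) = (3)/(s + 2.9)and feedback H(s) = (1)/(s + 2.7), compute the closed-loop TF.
Closed-loop T = G/(1+GH).
Numerator: G_num * H_den = 3*s + 8.1.
Denominator: G_den * H_den + G_num * H_num = (s^2 + 5.6*s + 7.83) + (3) = s^2 + 5.6*s + 10.83.
T(s) = (3*s + 8.1)/(s^2 + 5.6*s + 10.83)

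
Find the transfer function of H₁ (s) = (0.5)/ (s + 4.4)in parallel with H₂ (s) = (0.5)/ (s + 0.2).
Parallel: H = H₁ + H₂ = (n₁·d₂ + n₂·d₁)/(d₁·d₂).
n₁·d₂ = 0.5*s + 0.1. n₂·d₁ = 0.5*s + 2.2. Sum = s + 2.3. d₁·d₂ = s^2 + 4.6*s + 0.88.
H(s) = (s + 2.3)/(s^2 + 4.6*s + 0.88)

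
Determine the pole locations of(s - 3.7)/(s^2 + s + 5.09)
Set denominator = 0: s^2 + s + 5.09 = 0 → Poles: -0.5 + 2.2j, -0.5 - 2.2j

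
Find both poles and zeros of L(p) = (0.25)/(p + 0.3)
Set denominator = 0: p + 0.3 = 0 → Poles: -0.3
Numerator is a nonzero constant (0.25) → Zeros: none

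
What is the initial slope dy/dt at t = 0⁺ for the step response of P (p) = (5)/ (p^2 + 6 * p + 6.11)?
IVT: y'(0⁺) = lim_{p→∞} p²·Y(p) = lim_{p→∞} p·P(p).
deg(num) = 0, deg(den) = 2, relative degree = 2 ≥ 2, so p·P(p) → 0. Initial slope = 0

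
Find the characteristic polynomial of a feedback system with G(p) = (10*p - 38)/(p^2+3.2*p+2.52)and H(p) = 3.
Characteristic poly = G_den * H_den + G_num * H_num = (p^2 + 3.2*p + 2.52) + (30*p - 114) = p^2 + 33.2*p - 111.48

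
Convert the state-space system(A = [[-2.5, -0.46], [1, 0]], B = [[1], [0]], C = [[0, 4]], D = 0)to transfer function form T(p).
T(p) = C(pI - A)⁻¹B + D.
Characteristic polynomial det(pI - A) = p^2 + 2.5*p + 0.46.
Numerator from C·adj(pI-A)·B + D·det(pI-A) = 4.
T(p) = (4)/(p^2 + 2.5*p + 0.46)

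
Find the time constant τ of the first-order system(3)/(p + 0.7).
First-order system: τ = -1/pole. Pole = -0.7. τ = -1/(-0.7) = 1.429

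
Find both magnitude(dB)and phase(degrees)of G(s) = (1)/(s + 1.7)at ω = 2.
Substitute s = j*2: G(j2) = 0.246734 - 0.290276j.
|G| = 20*log₁₀(sqrt(Re²+Im²)) = -8.38 dB.
∠G = atan2(Im, Re) = -49.64°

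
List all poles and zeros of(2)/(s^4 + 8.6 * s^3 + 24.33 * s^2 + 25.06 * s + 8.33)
Set denominator = 0: s^4 + 8.6*s^3 + 24.33*s^2 + 25.06*s + 8.33 = (s + 0.7)(s + 3.4)(s + 3.5)(s + 1) = 0 → Poles: -0.7, -1, -3.4, -3.5
Numerator is a nonzero constant (2) → Zeros: none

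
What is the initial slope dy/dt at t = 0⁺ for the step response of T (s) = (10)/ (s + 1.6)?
IVT: y'(0⁺) = lim_{s→∞} s²·Y(s) = lim_{s→∞} s·T(s).
deg(num) = 0, deg(den) = 1, relative degree = 1, so s·T(s) → (leading num)/(leading den) = 10/1 = 10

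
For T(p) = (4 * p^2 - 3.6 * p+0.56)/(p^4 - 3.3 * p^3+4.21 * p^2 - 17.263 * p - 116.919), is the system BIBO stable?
Denominator: p^4 - 3.3*p^3 + 4.21*p^2 - 17.263*p - 116.919 = (p + 2.2)(p - 4.5)(p^2 - p + 11.81). Poles: -2.2, 0.5 + 3.4j, 0.5 - 3.4j, 4.5. All Re(p)<0: No (unstable)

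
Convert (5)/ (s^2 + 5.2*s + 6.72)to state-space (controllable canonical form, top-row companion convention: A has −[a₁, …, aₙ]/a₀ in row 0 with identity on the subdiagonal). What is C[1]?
Reachable canonical form: C = numerator coefficients (right-aligned, zero-padded to length n).
num = 5, C = [[0, 5]].
C[1] = 5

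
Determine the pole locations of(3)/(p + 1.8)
Set denominator = 0: p + 1.8 = 0 → Poles: -1.8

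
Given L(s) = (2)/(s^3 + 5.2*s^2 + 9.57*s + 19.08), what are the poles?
Set denominator = 0: s^3 + 5.2*s^2 + 9.57*s + 19.08 = (s + 4)(s^2 + 1.2*s + 4.77) = 0 → Poles: -0.6 + 2.1j, -0.6 - 2.1j, -4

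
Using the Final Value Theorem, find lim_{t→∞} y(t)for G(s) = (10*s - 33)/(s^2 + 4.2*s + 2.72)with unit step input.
FVT: lim_{t→∞} y(t) = lim_{s→0} s*Y(s) where Y(s) = G(s)/s.
= lim_{s→0} G(s) = G(0) = num(0)/den(0) = -33/2.72 = -12.13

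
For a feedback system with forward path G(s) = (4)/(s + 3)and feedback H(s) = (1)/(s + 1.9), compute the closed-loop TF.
Closed-loop T = G/(1+GH).
Numerator: G_num * H_den = 4*s + 7.6.
Denominator: G_den * H_den + G_num * H_num = (s^2 + 4.9*s + 5.7) + (4) = s^2 + 4.9*s + 9.7.
T(s) = (4*s + 7.6)/(s^2 + 4.9*s + 9.7)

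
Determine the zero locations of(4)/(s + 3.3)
Numerator is a nonzero constant (4) → Zeros: none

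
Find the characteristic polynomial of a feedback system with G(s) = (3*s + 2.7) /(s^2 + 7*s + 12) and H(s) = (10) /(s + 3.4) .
Characteristic poly = G_den * H_den + G_num * H_num = (s^3 + 10.4*s^2 + 35.8*s + 40.8) + (30*s + 27) = s^3 + 10.4*s^2 + 65.8*s + 67.8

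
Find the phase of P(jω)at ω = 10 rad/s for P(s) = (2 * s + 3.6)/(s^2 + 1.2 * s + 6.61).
Substitute s = j*10: P(j10) = -0.0108513 - 0.21555j.
∠P(j10) = atan2(Im, Re) = atan2(-0.21555, -0.0108513) = -92.88°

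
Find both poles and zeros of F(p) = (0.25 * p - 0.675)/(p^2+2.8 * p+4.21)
Set denominator = 0: p^2 + 2.8*p + 4.21 = 0 → Poles: -1.4 + 1.5j, -1.4 - 1.5j
Set numerator = 0: 0.25*p - 0.675 = 0 → Zeros: 2.7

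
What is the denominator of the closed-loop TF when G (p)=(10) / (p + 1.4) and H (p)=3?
Characteristic poly = G_den * H_den + G_num * H_num = (p + 1.4) + (30) = p + 31.4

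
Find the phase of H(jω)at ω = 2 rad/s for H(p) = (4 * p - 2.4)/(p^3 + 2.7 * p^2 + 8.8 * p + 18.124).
Substitute p = j*2: H(j2) = 0.406187 + 0.559887j.
∠H(j2) = atan2(Im, Re) = atan2(0.559887, 0.406187) = 54.04°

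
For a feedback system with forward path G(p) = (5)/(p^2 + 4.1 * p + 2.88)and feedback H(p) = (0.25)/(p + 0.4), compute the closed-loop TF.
Closed-loop T = G/(1+GH).
Numerator: G_num * H_den = 5*p + 2.
Denominator: G_den * H_den + G_num * H_num = (p^3 + 4.5*p^2 + 4.52*p + 1.152) + (1.25) = p^3 + 4.5*p^2 + 4.52*p + 2.402.
T(p) = (5*p + 2)/(p^3 + 4.5*p^2 + 4.52*p + 2.402)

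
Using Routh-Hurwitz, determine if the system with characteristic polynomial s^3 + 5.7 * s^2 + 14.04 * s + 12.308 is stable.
Routh array:
s^3: [1, 14.04]; s^2: [5.7, 12.308]; s^1: [11.8807]; s^0: [12.308]
First column: [1, 5.7, 11.8807, 12.308]. Sign changes = 0.
Yes, stable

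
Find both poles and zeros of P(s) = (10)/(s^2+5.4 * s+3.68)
Set denominator = 0: s^2 + 5.4*s + 3.68 = (s + 0.8)(s + 4.6) = 0 → Poles: -0.8, -4.6
Numerator is a nonzero constant (10) → Zeros: none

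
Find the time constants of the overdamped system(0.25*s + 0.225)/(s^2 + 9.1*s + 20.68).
Overdamped: real poles at -4.4, -4.7. τ = -1/pole → τ₁ = 0.2273, τ₂ = 0.2128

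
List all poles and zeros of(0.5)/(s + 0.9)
Set denominator = 0: s + 0.9 = 0 → Poles: -0.9
Numerator is a nonzero constant (0.5) → Zeros: none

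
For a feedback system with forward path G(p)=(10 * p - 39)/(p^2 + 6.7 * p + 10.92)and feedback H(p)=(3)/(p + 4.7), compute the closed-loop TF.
Closed-loop T = G/(1+GH).
Numerator: G_num * H_den = 10*p^2 + 8*p - 183.3.
Denominator: G_den * H_den + G_num * H_num = (p^3 + 11.4*p^2 + 42.41*p + 51.324) + (30*p - 117) = p^3 + 11.4*p^2 + 72.41*p - 65.676.
T(p) = (10*p^2 + 8*p - 183.3)/(p^3 + 11.4*p^2 + 72.41*p - 65.676)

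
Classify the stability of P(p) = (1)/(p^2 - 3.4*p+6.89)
Denominator: p^2 - 3.4*p + 6.89. Poles: 1.7 + 2j, 1.7 - 2j. Unstable (2 pole(s) in RHP)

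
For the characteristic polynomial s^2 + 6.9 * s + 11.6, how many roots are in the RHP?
s^2 + 6.9*s + 11.6 = (s + 2.9)(s + 4). Poles: -2.9, -4. RHP poles (Re>0): 0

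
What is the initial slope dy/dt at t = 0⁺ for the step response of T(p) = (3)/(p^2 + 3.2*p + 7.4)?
IVT: y'(0⁺) = lim_{p→∞} p²·Y(p) = lim_{p→∞} p·T(p).
deg(num) = 0, deg(den) = 2, relative degree = 2 ≥ 2, so p·T(p) → 0. Initial slope = 0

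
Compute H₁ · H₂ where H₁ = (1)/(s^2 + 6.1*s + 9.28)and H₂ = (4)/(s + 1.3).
Series: H = H₁ · H₂ = (n₁·n₂)/(d₁·d₂).
Num: n₁·n₂ = 4. Den: d₁·d₂ = s^3 + 7.4*s^2 + 17.21*s + 12.064.
H(s) = (4)/(s^3 + 7.4*s^2 + 17.21*s + 12.064)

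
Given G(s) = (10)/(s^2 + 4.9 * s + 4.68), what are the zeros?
Numerator is a nonzero constant (10) → Zeros: none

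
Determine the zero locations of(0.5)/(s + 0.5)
Numerator is a nonzero constant (0.5) → Zeros: none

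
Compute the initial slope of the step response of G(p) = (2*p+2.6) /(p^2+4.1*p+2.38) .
IVT: y'(0⁺) = lim_{p→∞} p²·Y(p) = lim_{p→∞} p·G(p).
deg(num) = 1, deg(den) = 2, relative degree = 1, so p·G(p) → (leading num)/(leading den) = 2/1 = 2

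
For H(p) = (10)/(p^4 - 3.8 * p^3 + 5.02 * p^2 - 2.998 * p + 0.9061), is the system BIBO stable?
Denominator: p^4 - 3.8*p^3 + 5.02*p^2 - 2.998*p + 0.9061 = (p - 1.3)(p - 1.7)(p^2 - 0.8*p + 0.41). Poles: 0.4 + 0.5j, 0.4 - 0.5j, 1.3, 1.7. All Re(p)<0: No (unstable)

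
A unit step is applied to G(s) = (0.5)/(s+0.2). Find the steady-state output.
FVT: lim_{t→∞} y(t) = lim_{s→0} s*Y(s) where Y(s) = G(s)/s.
= lim_{s→0} G(s) = G(0) = num(0)/den(0) = 0.5/0.2 = 2.5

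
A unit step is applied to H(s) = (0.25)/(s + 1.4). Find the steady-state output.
FVT: lim_{t→∞} y(t) = lim_{s→0} s*Y(s) where Y(s) = H(s)/s.
= lim_{s→0} H(s) = H(0) = num(0)/den(0) = 0.25/1.4 = 0.1786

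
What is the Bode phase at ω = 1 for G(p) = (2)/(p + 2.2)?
Substitute p = j*1: G(j1) = 0.753425 - 0.342466j.
∠G(j1) = atan2(Im, Re) = atan2(-0.342466, 0.753425) = -24.44°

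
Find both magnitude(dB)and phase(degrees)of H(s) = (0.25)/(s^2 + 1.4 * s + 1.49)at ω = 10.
Substitute s = j*10: H(j10) = -0.00248757 - 0.000353527j.
|H| = 20*log₁₀(sqrt(Re²+Im²)) = -52.00 dB.
∠H = atan2(Im, Re) = -171.91°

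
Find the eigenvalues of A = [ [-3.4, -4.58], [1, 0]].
Eigenvalues solve det(λI - A) = 0.
Characteristic polynomial: λ^2 + 3.4*λ + 4.58 = 0.
Roots: -1.7 + 1.3j, -1.7 - 1.3j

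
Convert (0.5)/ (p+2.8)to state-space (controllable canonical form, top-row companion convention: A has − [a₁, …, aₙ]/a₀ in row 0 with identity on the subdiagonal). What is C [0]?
Reachable canonical form: C = numerator coefficients (right-aligned, zero-padded to length n).
num = 0.5, C = [[0.5]].
C[0] = 0.5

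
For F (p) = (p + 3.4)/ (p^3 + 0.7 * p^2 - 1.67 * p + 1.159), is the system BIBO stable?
Denominator: p^3 + 0.7*p^2 - 1.67*p + 1.159 = (p + 1.9)(p^2 - 1.2*p + 0.61). Poles: -1.9, 0.6 + 0.5j, 0.6 - 0.5j. All Re(p)<0: No (unstable)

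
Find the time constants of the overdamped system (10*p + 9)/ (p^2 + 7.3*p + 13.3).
Overdamped: real poles at -3.8, -3.5. τ = -1/pole → τ₁ = 0.2632, τ₂ = 0.2857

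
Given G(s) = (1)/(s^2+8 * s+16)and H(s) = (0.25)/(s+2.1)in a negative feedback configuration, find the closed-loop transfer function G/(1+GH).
Closed-loop T = G/(1+GH).
Numerator: G_num * H_den = s + 2.1.
Denominator: G_den * H_den + G_num * H_num = (s^3 + 10.1*s^2 + 32.8*s + 33.6) + (0.25) = s^3 + 10.1*s^2 + 32.8*s + 33.85.
T(s) = (s + 2.1)/(s^3 + 10.1*s^2 + 32.8*s + 33.85)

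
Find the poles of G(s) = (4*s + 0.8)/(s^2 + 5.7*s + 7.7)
Set denominator = 0: s^2 + 5.7*s + 7.7 = (s + 3.5)(s + 2.2) = 0 → Poles: -2.2, -3.5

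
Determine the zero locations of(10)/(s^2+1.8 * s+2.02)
Numerator is a nonzero constant (10) → Zeros: none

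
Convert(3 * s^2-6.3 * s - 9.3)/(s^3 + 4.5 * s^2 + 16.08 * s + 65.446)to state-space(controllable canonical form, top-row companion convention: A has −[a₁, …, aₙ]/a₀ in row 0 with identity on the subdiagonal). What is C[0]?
Reachable canonical form: C = numerator coefficients (right-aligned, zero-padded to length n).
num = 3*s^2 - 6.3*s - 9.3, C = [[3, -6.3, -9.3]].
C[0] = 3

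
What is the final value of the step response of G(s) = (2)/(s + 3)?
FVT: lim_{t→∞} y(t) = lim_{s→0} s*Y(s) where Y(s) = G(s)/s.
= lim_{s→0} G(s) = G(0) = num(0)/den(0) = 2/3 = 0.6667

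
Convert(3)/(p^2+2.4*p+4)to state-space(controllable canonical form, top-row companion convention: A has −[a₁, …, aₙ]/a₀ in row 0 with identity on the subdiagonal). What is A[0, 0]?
Reachable canonical form for den = p^2 + 2.4*p + 4: top row of A = -[a₁,a₂,...,aₙ]/a₀, ones on the subdiagonal, zeros elsewhere.
A = [[-2.4, -4], [1, 0]].
A[0,0] = -2.4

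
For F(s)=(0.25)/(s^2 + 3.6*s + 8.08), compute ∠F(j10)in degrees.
Substitute s = j*10: F(j10) = -0.00235806 - 0.000923523j.
∠F(j10) = atan2(Im, Re) = atan2(-0.000923523, -0.00235806) = -158.61°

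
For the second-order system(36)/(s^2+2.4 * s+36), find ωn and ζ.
Standard form: ωn²/(s²+2ζωn·s+ωn²).
const=36=ωn² → ωn=6, s coeff=2.4=2ζωn → ζ=0.2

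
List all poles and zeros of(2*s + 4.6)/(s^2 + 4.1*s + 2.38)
Set denominator = 0: s^2 + 4.1*s + 2.38 = (s + 3.4)(s + 0.7) = 0 → Poles: -0.7, -3.4
Set numerator = 0: 2*s + 4.6 = 0 → Zeros: -2.3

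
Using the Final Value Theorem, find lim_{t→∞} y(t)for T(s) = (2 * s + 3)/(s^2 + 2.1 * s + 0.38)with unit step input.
FVT: lim_{t→∞} y(t) = lim_{s→0} s*Y(s) where Y(s) = T(s)/s.
= lim_{s→0} T(s) = T(0) = num(0)/den(0) = 3/0.38 = 7.895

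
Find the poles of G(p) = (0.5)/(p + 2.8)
Set denominator = 0: p + 2.8 = 0 → Poles: -2.8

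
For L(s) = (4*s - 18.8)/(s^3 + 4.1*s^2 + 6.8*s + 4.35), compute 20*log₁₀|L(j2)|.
Substitute s = j*2: L(j2) = 1.53679 + 0.0502938j.
|L(j2)| = sqrt(Re² + Im²) = 1.538.
20*log₁₀(1.538) = 3.74 dB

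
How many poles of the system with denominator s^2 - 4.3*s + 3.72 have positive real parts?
s^2 - 4.3*s + 3.72 = (s - 3.1)(s - 1.2). Poles: 1.2, 3.1. RHP poles (Re>0): 2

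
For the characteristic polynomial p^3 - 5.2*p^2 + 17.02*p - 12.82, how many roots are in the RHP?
p^3 - 5.2*p^2 + 17.02*p - 12.82 = (p - 1)(p^2 - 4.2*p + 12.82). Poles: 1, 2.1 + 2.9j, 2.1 - 2.9j. RHP poles (Re>0): 3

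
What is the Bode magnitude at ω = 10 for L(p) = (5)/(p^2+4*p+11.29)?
Substitute p = j*10: L(j10) = -0.04684 - 0.0211205j.
|L(j10)| = sqrt(Re² + Im²) = 0.05138.
20*log₁₀(0.05138) = -25.78 dB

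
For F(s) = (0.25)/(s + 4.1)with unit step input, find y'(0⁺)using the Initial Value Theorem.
IVT: y'(0⁺) = lim_{s→∞} s²·Y(s) = lim_{s→∞} s·F(s).
deg(num) = 0, deg(den) = 1, relative degree = 1, so s·F(s) → (leading num)/(leading den) = 0.25/1 = 0.25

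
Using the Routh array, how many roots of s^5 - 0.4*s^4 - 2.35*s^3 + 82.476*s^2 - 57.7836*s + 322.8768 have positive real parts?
Routh array:
s^5: [1, -2.35, -57.7836]; s^4: [-0.4, 82.476, 322.8768]; s^3: [203.84, 749.4084]; s^2: [83.9466, 322.8768]; s^1: [-34.6045]; s^0: [322.8768]
First column: [1, -0.4, 203.84, 83.9466, -34.6045, 322.8768]. Sign changes = RHP roots = 4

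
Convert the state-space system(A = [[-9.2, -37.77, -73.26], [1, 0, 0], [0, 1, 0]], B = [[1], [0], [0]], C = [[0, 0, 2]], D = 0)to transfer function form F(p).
F(p) = C(pI - A)⁻¹B + D.
Characteristic polynomial det(pI - A) = p^3 + 9.2*p^2 + 37.77*p + 73.26.
Numerator from C·adj(pI-A)·B + D·det(pI-A) = 2.
F(p) = (2)/(p^3 + 9.2*p^2 + 37.77*p + 73.26)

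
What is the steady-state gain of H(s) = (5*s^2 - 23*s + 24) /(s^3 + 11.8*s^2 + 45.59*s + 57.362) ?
DC gain = H(0) = num(0)/den(0) = 24/57.362 = 0.4184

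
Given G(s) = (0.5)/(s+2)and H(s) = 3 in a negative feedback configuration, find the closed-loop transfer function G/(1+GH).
Closed-loop T = G/(1+GH).
Numerator: G_num * H_den = 0.5.
Denominator: G_den * H_den + G_num * H_num = (s + 2) + (1.5) = s + 3.5.
T(s) = (0.5)/(s + 3.5)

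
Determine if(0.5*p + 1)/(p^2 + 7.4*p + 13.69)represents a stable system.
Denominator: p^2 + 7.4*p + 13.69 = (p + 3.7)(p + 3.7). Poles: -3.7, -3.7. All Re(p)<0: Yes (stable)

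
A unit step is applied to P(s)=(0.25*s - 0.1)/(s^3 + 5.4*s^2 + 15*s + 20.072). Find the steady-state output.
FVT: lim_{t→∞} y(t) = lim_{s→0} s*Y(s) where Y(s) = P(s)/s.
= lim_{s→0} P(s) = P(0) = num(0)/den(0) = -0.1/20.072 = -0.004982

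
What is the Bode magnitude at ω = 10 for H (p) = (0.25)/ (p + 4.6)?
Substitute p = j*10: H(j10) = 0.00949158 - 0.0206339j.
|H(j10)| = sqrt(Re² + Im²) = 0.02271.
20*log₁₀(0.02271) = -32.87 dB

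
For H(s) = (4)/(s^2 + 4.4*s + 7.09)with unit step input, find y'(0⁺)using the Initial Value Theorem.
IVT: y'(0⁺) = lim_{s→∞} s²·Y(s) = lim_{s→∞} s·H(s).
deg(num) = 0, deg(den) = 2, relative degree = 2 ≥ 2, so s·H(s) → 0. Initial slope = 0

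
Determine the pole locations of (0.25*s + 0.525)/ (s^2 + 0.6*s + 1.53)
Set denominator = 0: s^2 + 0.6*s + 1.53 = 0 → Poles: -0.3 + 1.2j, -0.3 - 1.2j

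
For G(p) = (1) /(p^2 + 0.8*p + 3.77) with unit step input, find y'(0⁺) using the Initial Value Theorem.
IVT: y'(0⁺) = lim_{p→∞} p²·Y(p) = lim_{p→∞} p·G(p).
deg(num) = 0, deg(den) = 2, relative degree = 2 ≥ 2, so p·G(p) → 0. Initial slope = 0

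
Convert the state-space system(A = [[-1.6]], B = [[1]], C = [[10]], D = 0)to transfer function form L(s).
L(s) = C(sI - A)⁻¹B + D.
Characteristic polynomial det(sI - A) = s + 1.6.
Numerator from C·adj(sI-A)·B + D·det(sI-A) = 10.
L(s) = (10)/(s + 1.6)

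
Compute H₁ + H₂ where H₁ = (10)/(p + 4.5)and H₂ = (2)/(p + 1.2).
Parallel: H = H₁ + H₂ = (n₁·d₂ + n₂·d₁)/(d₁·d₂).
n₁·d₂ = 10*p + 12. n₂·d₁ = 2*p + 9. Sum = 12*p + 21. d₁·d₂ = p^2 + 5.7*p + 5.4.
H(p) = (12*p + 21)/(p^2 + 5.7*p + 5.4)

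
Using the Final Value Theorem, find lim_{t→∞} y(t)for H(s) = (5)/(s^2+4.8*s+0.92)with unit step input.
FVT: lim_{t→∞} y(t) = lim_{s→0} s*Y(s) where Y(s) = H(s)/s.
= lim_{s→0} H(s) = H(0) = num(0)/den(0) = 5/0.92 = 5.435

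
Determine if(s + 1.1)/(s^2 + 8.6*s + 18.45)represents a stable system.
Denominator: s^2 + 8.6*s + 18.45 = (s + 4.1)(s + 4.5). Poles: -4.1, -4.5. All Re(p)<0: Yes (stable)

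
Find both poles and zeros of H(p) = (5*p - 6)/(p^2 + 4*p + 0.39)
Set denominator = 0: p^2 + 4*p + 0.39 = (p + 3.9)(p + 0.1) = 0 → Poles: -0.1, -3.9
Set numerator = 0: 5*p - 6 = 0 → Zeros: 1.2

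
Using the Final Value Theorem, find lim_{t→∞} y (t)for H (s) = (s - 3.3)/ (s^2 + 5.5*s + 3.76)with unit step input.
FVT: lim_{t→∞} y(t) = lim_{s→0} s*Y(s) where Y(s) = H(s)/s.
= lim_{s→0} H(s) = H(0) = num(0)/den(0) = -3.3/3.76 = -0.8777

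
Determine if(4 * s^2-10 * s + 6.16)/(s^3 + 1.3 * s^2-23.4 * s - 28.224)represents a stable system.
Denominator: s^3 + 1.3*s^2 - 23.4*s - 28.224 = (s - 4.8)(s + 4.9)(s + 1.2). Poles: -1.2, -4.9, 4.8. All Re(p)<0: No (unstable)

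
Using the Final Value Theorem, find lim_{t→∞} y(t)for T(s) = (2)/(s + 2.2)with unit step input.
FVT: lim_{t→∞} y(t) = lim_{s→0} s*Y(s) where Y(s) = T(s)/s.
= lim_{s→0} T(s) = T(0) = num(0)/den(0) = 2/2.2 = 0.9091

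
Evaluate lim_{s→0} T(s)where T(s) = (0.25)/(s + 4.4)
DC gain = T(0) = num(0)/den(0) = 0.25/4.4 = 0.05682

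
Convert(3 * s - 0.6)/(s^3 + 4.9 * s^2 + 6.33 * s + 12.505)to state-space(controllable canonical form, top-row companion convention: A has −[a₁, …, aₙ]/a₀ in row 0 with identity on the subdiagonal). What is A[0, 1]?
Reachable canonical form for den = s^3 + 4.9*s^2 + 6.33*s + 12.505: top row of A = -[a₁,a₂,...,aₙ]/a₀, ones on the subdiagonal, zeros elsewhere.
A = [[-4.9, -6.33, -12.505], [1, 0, 0], [0, 1, 0]].
A[0,1] = -6.33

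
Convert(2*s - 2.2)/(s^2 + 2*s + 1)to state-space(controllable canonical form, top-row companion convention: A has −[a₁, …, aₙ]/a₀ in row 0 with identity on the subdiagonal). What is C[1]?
Reachable canonical form: C = numerator coefficients (right-aligned, zero-padded to length n).
num = 2*s - 2.2, C = [[2, -2.2]].
C[1] = -2.2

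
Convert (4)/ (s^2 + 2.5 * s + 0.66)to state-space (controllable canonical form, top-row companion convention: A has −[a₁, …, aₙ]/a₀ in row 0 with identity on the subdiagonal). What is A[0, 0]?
Reachable canonical form for den = s^2 + 2.5*s + 0.66: top row of A = -[a₁,a₂,...,aₙ]/a₀, ones on the subdiagonal, zeros elsewhere.
A = [[-2.5, -0.66], [1, 0]].
A[0,0] = -2.5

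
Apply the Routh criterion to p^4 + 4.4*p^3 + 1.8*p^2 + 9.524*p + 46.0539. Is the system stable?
Routh array:
p^4: [1, 1.8, 46.0539]; p^3: [4.4, 9.524]; p^2: [-0.364545, 46.0539]; p^1: [565.387]; p^0: [46.0539]
First column: [1, 4.4, -0.364545, 565.387, 46.0539]. Sign changes = 2.
No, unstable (2 RHP root(s))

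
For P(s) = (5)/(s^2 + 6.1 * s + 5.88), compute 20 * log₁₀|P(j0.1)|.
Substitute s = j*0.1: P(j0.1) = 0.842689 - 0.0875707j.
|P(j0.1)| = sqrt(Re² + Im²) = 0.8472.
20*log₁₀(0.8472) = -1.44 dB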